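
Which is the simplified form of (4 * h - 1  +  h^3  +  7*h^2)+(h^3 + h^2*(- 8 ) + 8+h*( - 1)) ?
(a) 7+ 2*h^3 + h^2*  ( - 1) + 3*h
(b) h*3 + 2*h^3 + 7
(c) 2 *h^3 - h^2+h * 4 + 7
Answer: a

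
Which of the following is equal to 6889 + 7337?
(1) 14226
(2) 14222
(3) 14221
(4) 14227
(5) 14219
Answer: 1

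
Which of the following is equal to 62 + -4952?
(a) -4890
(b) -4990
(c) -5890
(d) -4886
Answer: a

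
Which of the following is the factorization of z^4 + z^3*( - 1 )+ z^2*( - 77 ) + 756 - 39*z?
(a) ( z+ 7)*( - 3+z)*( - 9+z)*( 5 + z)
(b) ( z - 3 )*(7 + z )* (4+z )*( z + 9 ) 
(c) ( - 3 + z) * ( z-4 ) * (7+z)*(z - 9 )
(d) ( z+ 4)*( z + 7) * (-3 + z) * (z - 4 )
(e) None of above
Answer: e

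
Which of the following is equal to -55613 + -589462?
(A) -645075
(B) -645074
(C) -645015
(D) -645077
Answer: A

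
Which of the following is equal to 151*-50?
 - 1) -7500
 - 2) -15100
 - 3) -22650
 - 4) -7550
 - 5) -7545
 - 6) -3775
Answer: 4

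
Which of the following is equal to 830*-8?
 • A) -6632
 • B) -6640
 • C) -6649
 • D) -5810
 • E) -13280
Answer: B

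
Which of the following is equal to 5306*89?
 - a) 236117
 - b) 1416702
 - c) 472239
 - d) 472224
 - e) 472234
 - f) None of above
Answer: e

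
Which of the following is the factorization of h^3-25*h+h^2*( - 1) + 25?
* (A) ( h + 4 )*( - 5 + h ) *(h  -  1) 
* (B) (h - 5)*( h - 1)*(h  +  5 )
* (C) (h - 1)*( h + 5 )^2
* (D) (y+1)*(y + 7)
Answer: B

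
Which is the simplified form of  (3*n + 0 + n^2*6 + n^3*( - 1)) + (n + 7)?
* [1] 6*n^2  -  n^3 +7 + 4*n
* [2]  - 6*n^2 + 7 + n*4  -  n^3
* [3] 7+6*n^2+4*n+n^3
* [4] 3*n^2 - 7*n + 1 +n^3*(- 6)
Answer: 1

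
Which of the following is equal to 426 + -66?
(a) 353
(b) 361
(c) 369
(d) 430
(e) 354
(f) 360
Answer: f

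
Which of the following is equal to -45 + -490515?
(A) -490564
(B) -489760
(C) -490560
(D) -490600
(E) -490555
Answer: C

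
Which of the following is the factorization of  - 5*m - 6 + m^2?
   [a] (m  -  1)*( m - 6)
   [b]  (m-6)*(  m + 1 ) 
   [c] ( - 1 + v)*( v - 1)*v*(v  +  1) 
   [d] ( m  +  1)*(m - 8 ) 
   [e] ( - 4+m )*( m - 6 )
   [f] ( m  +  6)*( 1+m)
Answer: b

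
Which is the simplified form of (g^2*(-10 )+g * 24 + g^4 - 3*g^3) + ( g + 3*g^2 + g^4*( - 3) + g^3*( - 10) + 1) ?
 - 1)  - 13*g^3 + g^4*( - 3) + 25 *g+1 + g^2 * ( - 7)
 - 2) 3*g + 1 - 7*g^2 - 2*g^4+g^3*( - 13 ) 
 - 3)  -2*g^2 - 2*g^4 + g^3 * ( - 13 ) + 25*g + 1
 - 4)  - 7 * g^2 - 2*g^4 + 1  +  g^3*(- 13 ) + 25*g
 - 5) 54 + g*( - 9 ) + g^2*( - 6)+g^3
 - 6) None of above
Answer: 4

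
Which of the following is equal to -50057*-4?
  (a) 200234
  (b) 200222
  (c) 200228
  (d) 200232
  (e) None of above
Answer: c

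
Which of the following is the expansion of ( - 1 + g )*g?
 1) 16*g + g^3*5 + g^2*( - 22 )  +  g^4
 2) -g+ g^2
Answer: 2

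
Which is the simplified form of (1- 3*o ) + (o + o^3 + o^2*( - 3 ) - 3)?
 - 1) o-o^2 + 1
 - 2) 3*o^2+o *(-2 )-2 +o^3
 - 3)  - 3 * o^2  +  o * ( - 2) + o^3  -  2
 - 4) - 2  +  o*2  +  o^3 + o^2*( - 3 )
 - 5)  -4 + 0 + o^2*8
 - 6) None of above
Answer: 3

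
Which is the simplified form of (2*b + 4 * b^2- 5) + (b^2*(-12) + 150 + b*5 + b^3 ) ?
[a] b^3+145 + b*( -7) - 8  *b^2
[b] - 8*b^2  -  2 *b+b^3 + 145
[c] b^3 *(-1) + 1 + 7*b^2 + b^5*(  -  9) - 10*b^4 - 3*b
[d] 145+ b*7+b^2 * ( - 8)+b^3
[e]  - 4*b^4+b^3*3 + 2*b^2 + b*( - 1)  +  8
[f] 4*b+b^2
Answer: d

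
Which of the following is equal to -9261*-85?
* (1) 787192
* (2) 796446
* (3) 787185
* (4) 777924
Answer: 3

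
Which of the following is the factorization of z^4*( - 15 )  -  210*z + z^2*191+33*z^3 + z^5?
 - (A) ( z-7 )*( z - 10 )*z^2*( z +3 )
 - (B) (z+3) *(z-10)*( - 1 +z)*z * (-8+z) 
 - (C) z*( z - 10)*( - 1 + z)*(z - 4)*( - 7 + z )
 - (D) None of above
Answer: D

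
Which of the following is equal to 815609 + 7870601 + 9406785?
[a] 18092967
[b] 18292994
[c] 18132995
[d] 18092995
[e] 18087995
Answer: d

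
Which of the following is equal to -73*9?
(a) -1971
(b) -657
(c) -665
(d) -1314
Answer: b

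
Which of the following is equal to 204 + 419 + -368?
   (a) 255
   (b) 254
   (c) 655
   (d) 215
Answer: a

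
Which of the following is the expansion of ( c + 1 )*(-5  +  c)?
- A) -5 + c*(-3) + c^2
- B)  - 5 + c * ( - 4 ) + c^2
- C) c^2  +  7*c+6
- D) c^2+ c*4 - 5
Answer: B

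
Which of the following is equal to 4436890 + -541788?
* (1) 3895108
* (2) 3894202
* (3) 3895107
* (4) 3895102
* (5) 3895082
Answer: 4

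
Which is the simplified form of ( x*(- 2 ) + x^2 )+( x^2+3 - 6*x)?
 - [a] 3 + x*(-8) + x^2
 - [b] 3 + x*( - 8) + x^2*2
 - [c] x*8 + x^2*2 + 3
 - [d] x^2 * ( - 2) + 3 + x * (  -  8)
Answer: b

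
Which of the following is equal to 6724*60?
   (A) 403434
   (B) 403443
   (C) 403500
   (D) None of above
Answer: D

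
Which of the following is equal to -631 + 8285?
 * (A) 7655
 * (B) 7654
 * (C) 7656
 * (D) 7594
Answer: B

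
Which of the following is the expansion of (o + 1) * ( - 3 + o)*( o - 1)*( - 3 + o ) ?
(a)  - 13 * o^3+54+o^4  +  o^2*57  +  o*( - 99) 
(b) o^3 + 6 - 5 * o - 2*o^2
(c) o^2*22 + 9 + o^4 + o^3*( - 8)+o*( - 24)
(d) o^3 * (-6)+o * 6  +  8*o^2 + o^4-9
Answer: d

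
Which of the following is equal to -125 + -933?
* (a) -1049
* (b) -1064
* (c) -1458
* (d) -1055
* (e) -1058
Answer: e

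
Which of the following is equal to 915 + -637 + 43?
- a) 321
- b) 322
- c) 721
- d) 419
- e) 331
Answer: a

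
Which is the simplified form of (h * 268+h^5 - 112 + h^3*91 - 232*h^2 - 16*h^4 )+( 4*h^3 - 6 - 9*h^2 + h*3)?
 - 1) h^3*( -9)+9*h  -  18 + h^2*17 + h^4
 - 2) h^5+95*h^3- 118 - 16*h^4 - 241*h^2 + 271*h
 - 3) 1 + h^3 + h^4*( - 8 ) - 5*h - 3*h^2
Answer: 2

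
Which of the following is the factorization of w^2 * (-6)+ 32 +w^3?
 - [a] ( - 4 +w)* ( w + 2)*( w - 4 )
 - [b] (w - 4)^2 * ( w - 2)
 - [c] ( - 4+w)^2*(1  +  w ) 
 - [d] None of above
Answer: a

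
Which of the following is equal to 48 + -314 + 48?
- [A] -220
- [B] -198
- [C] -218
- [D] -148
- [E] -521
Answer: C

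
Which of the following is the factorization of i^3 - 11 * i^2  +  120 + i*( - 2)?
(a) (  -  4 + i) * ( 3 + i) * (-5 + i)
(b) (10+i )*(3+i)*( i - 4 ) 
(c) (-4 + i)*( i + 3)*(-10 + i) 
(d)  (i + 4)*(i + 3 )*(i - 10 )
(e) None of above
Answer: c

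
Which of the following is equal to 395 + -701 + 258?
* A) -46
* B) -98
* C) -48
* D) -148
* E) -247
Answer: C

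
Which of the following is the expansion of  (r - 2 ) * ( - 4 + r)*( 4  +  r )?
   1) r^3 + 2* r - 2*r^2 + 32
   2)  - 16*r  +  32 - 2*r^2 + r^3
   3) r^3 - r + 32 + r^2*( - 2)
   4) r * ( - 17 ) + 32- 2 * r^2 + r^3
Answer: 2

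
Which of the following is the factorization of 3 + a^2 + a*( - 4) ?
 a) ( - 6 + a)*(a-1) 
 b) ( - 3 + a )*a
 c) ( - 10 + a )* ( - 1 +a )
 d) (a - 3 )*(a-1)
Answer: d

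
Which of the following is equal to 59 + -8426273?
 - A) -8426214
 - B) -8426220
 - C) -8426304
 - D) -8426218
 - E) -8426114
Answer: A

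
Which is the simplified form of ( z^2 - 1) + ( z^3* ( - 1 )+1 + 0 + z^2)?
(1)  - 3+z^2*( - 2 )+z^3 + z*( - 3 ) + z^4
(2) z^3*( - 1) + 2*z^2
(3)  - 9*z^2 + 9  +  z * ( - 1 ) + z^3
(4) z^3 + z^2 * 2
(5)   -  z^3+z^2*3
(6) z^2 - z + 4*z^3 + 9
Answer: 2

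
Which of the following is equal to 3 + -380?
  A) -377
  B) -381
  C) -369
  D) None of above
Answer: A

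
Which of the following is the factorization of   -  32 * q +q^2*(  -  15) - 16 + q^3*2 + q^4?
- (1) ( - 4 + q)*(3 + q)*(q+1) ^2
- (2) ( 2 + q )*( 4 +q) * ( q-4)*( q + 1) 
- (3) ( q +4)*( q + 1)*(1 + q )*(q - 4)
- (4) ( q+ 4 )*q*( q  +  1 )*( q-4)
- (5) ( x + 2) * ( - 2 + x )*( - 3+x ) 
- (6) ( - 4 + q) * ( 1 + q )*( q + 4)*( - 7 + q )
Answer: 3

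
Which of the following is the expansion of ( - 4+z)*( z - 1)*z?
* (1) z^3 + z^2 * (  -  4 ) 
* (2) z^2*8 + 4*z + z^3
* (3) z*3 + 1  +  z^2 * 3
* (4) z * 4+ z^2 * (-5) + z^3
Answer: 4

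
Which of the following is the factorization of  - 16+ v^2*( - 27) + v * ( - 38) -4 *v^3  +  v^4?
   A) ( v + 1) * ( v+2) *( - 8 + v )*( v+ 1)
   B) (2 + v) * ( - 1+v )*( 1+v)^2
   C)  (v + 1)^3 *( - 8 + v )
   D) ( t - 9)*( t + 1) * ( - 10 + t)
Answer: A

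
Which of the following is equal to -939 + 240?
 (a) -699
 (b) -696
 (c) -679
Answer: a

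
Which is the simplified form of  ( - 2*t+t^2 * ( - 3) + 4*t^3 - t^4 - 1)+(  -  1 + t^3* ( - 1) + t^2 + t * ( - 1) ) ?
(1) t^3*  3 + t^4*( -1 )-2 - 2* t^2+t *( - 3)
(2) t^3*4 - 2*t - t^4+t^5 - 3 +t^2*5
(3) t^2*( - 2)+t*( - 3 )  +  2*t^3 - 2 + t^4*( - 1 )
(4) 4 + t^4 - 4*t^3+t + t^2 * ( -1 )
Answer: 1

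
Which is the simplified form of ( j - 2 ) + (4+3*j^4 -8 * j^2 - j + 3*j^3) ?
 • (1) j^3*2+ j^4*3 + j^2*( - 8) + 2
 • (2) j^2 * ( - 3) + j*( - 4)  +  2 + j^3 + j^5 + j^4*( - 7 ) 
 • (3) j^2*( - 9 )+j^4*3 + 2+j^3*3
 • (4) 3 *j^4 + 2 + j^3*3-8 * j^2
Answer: 4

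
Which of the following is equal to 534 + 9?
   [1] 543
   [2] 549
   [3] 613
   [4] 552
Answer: 1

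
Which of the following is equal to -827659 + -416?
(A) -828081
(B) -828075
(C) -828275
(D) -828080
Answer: B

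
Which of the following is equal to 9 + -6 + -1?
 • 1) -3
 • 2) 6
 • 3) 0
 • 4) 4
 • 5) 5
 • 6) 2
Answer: 6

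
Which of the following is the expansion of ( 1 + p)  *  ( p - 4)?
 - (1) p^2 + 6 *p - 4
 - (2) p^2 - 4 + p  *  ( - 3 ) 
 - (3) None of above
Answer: 2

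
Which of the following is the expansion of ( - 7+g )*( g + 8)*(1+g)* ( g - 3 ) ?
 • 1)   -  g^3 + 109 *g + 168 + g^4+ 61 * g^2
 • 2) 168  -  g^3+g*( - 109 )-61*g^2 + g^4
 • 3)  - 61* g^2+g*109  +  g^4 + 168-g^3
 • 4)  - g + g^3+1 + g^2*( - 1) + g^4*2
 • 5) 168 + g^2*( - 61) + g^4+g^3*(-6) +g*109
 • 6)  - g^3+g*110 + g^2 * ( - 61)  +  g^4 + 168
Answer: 3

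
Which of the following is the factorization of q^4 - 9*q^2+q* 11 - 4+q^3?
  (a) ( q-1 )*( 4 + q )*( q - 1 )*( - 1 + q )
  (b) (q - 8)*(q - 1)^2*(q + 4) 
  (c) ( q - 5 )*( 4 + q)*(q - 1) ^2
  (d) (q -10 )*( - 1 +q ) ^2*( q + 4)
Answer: a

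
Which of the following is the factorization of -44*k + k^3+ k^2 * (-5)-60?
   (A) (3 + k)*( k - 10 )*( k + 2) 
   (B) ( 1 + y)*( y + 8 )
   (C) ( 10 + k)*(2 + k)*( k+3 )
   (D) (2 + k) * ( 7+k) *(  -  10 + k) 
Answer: A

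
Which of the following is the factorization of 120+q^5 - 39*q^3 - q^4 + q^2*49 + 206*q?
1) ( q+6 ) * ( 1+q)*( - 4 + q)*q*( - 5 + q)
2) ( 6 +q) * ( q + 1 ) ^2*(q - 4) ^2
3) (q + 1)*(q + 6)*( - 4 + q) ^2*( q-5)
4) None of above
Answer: 4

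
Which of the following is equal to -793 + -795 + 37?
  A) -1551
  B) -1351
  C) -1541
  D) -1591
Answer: A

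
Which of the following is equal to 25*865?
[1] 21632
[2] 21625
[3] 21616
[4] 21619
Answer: 2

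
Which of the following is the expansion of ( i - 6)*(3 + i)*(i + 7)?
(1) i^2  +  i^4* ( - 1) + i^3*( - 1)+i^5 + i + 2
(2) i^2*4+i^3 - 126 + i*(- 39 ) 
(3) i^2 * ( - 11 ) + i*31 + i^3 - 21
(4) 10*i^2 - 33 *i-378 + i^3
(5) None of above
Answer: 2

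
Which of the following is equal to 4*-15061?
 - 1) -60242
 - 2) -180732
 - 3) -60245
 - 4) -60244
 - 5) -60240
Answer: 4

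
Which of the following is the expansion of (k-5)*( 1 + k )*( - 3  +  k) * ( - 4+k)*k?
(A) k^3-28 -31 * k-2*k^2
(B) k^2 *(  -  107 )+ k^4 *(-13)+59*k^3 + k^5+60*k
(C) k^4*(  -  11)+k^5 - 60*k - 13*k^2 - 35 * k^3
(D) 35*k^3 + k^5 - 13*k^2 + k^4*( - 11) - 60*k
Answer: D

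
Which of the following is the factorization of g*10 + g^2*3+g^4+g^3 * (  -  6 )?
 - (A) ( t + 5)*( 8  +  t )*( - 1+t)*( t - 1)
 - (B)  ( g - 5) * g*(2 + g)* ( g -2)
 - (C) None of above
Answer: C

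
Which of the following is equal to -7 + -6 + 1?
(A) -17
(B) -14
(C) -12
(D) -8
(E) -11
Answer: C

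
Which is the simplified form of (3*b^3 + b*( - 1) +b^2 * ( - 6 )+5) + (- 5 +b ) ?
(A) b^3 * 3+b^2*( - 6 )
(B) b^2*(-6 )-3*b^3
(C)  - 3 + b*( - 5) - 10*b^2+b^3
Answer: A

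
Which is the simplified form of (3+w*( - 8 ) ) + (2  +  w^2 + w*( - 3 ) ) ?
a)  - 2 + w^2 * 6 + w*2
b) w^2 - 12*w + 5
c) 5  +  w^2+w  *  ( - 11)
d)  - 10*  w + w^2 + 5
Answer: c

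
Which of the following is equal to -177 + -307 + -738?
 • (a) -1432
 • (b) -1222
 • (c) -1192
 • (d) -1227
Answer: b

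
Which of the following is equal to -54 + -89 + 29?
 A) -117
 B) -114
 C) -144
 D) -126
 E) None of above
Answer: B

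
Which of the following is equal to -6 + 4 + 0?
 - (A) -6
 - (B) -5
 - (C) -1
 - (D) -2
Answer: D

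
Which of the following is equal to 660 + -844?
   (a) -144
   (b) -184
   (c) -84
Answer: b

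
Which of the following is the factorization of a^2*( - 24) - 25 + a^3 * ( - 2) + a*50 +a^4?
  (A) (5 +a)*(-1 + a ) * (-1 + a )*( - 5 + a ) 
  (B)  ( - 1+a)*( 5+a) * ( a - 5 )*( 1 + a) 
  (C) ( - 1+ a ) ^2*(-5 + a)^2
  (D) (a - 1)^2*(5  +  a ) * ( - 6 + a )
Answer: A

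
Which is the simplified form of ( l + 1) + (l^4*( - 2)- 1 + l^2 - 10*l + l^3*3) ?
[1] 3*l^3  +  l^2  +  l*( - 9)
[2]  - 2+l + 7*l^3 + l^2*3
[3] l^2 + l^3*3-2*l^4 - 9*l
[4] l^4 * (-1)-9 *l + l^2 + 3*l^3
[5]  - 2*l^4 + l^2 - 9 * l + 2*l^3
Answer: 3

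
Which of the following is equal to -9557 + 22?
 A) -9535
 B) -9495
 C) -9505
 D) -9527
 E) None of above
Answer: A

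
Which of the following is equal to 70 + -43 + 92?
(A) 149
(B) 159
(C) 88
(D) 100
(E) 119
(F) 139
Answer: E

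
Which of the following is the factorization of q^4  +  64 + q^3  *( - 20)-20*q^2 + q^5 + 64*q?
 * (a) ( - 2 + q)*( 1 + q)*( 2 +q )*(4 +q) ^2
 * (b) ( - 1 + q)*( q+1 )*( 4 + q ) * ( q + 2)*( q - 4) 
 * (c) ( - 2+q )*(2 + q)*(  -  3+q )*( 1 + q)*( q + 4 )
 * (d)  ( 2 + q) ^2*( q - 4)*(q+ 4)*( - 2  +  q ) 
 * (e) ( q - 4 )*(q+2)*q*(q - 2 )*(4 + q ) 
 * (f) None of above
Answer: f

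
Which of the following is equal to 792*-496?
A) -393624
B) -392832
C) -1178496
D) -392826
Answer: B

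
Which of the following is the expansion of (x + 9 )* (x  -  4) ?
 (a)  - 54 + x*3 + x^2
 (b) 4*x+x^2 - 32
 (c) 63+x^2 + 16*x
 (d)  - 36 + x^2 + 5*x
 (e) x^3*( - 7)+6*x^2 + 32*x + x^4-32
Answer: d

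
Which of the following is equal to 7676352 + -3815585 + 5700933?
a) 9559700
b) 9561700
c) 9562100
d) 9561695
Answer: b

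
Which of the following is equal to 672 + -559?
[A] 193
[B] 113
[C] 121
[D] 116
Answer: B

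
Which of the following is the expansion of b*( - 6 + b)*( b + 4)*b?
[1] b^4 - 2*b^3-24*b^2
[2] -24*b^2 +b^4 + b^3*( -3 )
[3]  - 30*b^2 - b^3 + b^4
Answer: 1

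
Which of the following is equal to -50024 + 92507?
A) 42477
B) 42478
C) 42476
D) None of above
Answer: D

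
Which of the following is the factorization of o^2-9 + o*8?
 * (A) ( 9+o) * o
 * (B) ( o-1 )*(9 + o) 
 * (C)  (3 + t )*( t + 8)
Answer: B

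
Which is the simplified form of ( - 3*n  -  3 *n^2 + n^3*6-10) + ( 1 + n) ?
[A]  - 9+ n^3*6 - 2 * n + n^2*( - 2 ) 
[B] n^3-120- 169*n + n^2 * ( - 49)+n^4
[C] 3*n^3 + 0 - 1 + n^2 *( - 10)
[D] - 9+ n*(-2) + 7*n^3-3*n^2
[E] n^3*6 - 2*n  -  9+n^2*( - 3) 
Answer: E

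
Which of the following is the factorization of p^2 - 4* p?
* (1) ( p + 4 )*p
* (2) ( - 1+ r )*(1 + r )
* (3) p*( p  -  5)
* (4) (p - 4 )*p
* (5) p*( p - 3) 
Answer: 4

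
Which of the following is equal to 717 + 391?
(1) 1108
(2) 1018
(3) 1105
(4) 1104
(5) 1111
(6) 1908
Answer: 1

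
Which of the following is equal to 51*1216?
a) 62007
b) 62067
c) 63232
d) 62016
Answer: d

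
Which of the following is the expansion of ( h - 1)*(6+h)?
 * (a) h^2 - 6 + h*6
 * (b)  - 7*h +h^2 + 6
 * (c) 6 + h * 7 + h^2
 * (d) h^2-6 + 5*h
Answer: d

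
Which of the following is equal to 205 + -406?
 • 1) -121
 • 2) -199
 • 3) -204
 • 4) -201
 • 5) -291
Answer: 4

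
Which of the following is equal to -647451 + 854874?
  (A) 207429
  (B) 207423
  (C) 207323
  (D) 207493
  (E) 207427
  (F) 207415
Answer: B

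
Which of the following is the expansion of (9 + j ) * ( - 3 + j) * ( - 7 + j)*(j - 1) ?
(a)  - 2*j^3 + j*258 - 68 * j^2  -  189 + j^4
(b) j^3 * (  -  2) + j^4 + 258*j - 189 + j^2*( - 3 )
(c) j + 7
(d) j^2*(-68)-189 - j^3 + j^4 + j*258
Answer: a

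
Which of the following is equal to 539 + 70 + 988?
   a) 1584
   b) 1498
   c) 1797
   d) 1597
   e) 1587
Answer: d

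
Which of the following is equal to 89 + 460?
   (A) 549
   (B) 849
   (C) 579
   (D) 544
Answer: A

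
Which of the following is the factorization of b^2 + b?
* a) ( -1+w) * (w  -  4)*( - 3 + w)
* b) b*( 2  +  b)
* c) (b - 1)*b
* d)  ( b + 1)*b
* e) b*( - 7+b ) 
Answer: d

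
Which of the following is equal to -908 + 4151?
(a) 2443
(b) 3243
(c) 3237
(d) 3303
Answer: b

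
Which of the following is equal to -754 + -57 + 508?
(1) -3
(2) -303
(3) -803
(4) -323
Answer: 2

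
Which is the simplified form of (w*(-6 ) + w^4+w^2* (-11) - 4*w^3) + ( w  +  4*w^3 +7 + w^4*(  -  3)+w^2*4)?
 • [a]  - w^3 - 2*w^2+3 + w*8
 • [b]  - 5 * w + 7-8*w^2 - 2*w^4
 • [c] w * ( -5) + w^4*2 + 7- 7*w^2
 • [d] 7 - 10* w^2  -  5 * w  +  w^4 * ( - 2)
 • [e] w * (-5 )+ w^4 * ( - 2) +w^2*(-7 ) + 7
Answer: e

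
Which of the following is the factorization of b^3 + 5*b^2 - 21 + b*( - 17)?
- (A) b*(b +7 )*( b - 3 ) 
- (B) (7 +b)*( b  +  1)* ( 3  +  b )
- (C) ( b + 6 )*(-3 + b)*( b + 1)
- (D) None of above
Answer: D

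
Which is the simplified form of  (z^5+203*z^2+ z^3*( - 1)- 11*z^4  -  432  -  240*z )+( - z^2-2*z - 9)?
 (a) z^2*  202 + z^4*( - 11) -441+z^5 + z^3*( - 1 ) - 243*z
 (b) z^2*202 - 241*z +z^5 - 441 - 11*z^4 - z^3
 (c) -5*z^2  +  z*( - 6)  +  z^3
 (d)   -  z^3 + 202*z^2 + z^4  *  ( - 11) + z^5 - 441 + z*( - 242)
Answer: d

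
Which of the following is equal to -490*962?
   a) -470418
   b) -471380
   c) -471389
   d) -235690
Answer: b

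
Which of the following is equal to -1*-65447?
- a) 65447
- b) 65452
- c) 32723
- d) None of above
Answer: a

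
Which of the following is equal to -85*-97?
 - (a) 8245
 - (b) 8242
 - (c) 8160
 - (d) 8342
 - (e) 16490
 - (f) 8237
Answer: a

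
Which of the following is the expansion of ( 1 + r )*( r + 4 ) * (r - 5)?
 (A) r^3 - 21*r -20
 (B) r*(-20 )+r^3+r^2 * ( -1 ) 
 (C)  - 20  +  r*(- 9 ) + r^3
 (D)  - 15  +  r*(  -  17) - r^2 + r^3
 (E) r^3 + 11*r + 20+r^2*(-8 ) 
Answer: A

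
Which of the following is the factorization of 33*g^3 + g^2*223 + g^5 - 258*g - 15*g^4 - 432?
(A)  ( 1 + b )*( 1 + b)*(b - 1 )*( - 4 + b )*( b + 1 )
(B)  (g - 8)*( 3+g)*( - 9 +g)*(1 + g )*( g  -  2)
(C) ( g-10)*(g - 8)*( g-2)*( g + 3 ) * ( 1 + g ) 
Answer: B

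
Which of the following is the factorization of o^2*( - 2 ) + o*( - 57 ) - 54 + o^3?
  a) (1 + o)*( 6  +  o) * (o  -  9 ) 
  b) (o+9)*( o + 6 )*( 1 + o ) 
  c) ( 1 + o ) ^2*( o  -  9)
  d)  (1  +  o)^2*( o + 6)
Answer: a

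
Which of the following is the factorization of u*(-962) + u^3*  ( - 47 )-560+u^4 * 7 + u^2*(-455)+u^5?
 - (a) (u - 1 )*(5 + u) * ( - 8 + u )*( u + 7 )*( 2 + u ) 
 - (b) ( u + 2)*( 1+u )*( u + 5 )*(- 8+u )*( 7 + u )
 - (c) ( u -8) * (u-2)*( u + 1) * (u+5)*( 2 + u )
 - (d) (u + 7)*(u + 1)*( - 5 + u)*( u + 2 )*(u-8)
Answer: b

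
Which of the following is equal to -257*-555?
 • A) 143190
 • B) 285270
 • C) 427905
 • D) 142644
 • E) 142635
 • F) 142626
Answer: E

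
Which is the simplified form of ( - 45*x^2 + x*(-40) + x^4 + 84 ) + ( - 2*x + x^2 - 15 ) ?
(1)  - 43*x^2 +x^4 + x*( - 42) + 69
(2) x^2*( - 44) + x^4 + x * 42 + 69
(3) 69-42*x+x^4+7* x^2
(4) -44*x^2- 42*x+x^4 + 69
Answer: 4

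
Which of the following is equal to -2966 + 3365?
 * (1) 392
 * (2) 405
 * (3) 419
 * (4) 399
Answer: 4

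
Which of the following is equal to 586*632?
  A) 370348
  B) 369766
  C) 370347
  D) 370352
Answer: D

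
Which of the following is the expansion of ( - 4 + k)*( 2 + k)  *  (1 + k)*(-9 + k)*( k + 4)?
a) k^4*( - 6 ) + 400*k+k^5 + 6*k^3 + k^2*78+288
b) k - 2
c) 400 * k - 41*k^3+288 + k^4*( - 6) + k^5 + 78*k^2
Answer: c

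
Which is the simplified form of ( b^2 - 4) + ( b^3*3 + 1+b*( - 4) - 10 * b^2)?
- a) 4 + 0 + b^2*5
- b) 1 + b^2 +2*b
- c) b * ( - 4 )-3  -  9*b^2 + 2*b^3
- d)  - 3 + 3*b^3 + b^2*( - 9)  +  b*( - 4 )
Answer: d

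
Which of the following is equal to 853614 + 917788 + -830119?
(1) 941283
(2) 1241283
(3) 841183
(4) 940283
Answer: 1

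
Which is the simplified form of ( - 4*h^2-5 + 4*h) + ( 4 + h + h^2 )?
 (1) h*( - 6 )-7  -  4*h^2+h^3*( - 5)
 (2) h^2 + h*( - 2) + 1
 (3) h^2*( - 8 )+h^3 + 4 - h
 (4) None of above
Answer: 4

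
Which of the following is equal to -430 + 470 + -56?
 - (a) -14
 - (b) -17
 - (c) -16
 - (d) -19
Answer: c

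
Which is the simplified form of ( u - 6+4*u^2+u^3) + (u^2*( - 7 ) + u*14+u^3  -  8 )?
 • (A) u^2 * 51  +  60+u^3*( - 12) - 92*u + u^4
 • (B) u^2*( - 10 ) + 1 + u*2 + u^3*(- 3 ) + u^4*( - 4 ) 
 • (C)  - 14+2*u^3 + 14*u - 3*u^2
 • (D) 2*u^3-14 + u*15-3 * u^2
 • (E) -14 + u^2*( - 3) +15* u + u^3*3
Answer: D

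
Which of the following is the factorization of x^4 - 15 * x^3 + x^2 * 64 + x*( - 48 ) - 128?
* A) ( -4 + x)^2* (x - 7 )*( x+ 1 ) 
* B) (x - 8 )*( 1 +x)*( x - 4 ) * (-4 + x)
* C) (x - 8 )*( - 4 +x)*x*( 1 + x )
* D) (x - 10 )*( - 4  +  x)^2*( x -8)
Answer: B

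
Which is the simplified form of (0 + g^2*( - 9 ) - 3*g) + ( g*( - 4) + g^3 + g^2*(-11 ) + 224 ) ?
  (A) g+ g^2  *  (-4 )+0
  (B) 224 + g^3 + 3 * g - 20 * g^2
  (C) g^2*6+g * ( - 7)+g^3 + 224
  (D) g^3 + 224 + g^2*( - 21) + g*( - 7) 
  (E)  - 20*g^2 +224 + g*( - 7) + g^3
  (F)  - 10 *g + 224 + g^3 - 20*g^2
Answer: E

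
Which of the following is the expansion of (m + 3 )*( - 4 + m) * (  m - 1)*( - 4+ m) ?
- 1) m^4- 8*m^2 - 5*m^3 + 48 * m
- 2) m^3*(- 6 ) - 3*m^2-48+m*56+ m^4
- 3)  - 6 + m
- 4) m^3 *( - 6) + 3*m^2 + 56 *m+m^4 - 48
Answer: 2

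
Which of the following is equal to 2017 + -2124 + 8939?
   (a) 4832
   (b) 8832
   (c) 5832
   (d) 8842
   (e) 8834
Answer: b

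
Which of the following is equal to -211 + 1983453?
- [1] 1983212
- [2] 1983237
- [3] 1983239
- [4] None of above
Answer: 4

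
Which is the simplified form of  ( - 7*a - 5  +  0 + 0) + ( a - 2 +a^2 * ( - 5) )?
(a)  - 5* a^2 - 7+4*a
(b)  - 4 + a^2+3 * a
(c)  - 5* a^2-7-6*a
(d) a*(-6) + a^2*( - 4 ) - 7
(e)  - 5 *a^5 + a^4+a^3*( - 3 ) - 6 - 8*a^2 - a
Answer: c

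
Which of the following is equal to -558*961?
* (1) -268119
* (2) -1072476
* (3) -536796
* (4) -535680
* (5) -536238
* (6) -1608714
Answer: 5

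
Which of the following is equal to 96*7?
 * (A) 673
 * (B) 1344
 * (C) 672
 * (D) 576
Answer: C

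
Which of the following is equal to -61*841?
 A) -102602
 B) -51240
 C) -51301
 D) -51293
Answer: C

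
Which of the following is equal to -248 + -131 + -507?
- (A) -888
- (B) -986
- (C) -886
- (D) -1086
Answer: C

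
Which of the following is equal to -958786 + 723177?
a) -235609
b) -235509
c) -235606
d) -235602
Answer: a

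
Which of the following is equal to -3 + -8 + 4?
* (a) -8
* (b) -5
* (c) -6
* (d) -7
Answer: d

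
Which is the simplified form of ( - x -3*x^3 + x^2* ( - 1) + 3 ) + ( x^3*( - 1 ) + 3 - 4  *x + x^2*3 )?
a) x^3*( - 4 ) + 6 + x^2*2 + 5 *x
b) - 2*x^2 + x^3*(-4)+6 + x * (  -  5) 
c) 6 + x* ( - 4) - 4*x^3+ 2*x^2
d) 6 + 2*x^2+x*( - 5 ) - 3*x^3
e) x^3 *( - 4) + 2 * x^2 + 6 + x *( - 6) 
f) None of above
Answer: f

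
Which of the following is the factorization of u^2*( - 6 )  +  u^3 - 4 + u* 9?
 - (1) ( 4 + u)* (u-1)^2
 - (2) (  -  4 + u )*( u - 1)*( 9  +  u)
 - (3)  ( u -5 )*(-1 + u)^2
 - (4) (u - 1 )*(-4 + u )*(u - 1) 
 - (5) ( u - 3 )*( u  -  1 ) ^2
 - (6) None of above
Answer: 4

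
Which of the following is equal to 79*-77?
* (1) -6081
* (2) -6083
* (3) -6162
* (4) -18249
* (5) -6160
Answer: 2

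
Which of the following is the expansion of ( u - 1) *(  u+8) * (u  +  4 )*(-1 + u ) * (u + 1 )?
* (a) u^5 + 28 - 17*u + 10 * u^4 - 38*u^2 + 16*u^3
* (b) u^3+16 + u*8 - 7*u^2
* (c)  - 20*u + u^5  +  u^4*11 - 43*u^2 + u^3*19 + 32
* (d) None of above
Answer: c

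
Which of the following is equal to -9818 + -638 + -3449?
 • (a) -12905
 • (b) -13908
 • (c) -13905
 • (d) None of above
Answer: c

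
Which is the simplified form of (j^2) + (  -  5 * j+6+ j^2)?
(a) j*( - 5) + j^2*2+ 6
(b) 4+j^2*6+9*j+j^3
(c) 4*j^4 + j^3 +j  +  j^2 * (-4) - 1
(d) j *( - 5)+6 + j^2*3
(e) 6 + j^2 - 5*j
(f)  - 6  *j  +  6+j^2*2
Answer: a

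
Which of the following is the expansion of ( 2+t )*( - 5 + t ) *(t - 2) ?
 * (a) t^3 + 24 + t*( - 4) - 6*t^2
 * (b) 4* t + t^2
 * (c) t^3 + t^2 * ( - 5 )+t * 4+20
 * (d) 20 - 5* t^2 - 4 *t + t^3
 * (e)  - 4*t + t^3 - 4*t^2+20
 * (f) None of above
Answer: d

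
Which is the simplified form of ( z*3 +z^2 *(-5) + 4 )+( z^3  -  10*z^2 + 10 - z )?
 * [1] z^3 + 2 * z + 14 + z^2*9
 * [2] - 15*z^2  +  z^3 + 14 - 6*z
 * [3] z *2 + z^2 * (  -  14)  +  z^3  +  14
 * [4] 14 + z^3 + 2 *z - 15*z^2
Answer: 4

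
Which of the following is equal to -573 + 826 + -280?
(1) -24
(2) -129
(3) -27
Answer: 3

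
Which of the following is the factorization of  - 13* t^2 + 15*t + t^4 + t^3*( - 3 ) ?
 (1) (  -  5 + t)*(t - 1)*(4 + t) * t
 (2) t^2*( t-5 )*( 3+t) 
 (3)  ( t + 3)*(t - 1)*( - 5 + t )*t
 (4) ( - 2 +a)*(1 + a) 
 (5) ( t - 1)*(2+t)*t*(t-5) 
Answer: 3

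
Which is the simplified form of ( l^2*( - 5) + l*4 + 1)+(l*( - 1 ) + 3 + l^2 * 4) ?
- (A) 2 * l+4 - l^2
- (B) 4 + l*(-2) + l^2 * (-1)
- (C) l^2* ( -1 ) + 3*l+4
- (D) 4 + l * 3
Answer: C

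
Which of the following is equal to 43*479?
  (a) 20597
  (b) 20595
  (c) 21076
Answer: a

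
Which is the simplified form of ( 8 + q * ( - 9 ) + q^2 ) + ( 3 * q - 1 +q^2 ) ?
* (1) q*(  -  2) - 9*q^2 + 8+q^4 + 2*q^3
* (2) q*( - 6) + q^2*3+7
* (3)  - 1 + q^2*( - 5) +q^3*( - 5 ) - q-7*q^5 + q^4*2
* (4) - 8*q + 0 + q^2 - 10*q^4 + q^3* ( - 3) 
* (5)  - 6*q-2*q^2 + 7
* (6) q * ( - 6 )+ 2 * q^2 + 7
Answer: 6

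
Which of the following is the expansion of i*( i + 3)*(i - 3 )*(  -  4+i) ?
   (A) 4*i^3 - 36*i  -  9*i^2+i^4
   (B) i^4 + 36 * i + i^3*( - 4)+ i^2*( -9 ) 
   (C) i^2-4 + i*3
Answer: B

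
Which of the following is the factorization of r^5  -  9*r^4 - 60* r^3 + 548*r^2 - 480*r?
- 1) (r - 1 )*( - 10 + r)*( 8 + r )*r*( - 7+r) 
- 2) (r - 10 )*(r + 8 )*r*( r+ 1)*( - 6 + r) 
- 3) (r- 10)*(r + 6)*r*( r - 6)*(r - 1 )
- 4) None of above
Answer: 4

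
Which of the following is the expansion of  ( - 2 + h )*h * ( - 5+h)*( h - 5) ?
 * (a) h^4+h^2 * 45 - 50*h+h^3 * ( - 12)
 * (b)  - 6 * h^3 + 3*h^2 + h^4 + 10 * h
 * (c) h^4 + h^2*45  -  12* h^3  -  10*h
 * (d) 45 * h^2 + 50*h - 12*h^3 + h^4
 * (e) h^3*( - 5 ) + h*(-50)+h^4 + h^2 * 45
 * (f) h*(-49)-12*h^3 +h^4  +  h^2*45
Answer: a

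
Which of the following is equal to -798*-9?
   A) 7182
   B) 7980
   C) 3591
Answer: A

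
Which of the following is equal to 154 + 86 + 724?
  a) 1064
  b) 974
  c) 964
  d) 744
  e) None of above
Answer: c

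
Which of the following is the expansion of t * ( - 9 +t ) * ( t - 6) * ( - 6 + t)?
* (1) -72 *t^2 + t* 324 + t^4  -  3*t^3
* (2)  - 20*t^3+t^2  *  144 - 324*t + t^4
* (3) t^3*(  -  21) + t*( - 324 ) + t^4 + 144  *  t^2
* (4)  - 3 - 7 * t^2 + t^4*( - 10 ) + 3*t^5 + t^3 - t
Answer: 3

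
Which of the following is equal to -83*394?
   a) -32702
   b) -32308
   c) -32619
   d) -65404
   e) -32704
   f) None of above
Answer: a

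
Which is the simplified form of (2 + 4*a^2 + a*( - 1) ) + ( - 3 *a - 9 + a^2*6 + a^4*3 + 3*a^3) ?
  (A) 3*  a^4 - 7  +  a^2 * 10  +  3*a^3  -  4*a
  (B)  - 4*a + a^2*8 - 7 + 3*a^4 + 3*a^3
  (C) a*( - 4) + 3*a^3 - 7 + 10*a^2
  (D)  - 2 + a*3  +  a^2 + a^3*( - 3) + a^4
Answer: A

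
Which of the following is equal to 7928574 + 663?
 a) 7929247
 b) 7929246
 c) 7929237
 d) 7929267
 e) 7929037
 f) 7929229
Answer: c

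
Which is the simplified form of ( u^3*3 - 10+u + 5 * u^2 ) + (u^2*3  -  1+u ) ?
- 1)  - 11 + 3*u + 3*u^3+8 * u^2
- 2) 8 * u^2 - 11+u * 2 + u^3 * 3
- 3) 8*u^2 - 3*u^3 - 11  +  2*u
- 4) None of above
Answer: 2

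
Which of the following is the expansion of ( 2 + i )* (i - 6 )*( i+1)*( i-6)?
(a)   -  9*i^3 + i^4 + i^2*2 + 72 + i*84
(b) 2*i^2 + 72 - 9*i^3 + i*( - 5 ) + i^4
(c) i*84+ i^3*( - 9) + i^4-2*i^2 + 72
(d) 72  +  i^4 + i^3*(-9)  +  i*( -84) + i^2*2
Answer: a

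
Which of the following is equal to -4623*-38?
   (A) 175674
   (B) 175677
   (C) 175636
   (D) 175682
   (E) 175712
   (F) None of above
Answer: A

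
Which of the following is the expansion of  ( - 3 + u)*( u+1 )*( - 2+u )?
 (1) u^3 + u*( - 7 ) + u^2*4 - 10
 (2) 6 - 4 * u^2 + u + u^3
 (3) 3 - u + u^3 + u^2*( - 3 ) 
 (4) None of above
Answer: 2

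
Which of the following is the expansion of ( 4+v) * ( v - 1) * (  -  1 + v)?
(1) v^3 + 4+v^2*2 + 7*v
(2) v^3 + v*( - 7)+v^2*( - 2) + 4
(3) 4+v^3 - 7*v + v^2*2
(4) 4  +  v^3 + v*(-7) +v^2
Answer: 3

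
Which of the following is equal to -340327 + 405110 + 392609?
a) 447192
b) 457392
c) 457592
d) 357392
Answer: b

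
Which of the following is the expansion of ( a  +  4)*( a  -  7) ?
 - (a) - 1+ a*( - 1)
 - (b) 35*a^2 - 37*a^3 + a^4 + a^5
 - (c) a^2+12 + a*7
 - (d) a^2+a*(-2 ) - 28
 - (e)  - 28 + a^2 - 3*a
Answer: e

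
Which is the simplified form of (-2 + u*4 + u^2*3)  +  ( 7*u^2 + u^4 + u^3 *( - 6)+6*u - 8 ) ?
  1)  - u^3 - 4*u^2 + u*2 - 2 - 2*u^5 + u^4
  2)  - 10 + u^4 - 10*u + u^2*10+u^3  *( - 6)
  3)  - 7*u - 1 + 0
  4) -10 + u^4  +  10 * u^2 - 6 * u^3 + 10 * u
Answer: 4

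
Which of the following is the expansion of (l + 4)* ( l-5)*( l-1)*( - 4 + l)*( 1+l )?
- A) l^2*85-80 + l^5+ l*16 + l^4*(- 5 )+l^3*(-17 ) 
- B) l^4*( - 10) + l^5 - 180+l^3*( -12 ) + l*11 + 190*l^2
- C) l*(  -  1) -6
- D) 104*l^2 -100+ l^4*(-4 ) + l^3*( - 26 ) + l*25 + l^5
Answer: A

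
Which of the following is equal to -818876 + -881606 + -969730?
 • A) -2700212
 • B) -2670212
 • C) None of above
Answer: B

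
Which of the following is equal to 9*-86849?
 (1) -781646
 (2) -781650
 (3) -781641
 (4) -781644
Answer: 3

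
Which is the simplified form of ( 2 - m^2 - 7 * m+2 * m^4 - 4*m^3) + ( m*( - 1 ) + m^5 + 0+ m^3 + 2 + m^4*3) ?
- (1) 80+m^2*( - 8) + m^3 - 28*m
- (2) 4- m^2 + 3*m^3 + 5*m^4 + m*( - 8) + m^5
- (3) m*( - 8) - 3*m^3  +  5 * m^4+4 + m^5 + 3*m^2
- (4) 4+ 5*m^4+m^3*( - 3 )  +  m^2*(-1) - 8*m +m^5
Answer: 4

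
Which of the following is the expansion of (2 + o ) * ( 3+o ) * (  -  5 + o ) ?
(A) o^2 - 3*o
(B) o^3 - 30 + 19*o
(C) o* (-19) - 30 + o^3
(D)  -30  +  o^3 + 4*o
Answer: C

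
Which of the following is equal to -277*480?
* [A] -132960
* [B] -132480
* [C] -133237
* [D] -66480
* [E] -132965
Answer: A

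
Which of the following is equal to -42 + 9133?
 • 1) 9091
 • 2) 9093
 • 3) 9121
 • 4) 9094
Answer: 1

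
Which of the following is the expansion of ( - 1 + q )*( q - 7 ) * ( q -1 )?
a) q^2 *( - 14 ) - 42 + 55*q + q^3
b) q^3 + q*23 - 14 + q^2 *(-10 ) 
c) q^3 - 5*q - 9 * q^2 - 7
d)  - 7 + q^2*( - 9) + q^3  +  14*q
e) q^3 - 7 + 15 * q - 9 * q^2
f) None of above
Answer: e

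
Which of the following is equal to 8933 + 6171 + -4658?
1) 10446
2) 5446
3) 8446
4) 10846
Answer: 1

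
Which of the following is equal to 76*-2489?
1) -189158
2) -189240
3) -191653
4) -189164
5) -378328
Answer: 4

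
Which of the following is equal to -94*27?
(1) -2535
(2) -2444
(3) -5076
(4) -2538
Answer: 4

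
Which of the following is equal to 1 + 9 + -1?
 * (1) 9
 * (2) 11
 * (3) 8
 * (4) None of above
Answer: 1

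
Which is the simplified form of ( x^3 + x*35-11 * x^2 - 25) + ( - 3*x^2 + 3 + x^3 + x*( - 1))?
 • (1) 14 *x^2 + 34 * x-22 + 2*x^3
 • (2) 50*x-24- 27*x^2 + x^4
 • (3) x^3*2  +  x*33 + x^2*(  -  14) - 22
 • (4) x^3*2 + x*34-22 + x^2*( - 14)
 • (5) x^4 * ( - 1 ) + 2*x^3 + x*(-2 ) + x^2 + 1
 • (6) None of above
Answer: 4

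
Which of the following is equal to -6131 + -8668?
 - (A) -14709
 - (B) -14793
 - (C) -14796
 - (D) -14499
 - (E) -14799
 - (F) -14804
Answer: E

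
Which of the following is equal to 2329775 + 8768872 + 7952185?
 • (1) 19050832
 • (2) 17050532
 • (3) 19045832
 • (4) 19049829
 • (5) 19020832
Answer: 1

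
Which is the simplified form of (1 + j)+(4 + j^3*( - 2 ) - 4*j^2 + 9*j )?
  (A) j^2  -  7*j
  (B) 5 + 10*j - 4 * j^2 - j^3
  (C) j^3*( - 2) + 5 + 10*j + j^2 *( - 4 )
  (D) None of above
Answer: C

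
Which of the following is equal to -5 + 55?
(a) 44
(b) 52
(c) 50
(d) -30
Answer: c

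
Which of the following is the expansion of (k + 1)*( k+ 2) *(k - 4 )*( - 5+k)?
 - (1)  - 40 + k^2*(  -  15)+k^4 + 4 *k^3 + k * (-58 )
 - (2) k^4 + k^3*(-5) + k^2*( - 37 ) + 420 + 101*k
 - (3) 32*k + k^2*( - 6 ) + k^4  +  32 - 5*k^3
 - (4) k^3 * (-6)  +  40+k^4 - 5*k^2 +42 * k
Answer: 4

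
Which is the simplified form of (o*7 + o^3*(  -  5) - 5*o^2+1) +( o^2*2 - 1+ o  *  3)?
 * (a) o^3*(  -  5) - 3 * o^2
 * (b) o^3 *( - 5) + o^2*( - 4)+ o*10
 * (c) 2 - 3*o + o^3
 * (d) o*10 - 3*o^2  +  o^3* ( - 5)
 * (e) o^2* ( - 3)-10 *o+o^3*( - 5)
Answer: d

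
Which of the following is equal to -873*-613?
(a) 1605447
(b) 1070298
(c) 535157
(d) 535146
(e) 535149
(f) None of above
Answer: e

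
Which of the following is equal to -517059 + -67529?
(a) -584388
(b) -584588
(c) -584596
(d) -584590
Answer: b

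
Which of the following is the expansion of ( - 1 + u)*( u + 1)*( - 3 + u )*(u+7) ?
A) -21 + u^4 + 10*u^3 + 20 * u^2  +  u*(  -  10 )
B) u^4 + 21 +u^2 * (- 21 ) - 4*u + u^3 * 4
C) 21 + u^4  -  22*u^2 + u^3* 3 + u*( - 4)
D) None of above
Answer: D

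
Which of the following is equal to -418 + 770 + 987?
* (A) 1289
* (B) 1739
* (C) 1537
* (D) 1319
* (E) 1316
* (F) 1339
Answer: F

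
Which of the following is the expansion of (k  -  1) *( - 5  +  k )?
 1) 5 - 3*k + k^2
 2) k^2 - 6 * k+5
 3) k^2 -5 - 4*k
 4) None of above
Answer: 2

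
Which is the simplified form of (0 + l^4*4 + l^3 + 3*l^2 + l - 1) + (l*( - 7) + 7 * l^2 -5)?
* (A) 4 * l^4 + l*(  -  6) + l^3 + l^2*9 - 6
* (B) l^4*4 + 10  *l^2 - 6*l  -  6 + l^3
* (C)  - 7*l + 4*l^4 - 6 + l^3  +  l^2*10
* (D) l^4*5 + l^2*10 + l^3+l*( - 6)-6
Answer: B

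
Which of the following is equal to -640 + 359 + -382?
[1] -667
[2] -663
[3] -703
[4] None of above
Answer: 2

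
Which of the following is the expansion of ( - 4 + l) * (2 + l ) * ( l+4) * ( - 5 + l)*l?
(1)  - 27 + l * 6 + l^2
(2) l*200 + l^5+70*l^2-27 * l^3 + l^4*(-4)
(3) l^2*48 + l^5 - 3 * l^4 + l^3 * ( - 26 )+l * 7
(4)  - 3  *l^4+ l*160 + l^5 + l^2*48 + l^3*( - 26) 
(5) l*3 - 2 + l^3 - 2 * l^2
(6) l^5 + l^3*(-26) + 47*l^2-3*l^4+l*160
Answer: 4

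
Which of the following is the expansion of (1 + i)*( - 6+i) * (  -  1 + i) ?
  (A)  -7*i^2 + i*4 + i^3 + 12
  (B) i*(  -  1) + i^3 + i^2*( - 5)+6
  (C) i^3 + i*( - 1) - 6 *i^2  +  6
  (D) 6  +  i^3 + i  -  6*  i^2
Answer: C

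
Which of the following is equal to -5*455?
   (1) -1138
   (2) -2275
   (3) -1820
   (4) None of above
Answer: 2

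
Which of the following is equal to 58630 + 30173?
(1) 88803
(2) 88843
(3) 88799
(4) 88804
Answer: 1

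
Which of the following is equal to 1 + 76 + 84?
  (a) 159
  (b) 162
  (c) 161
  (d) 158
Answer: c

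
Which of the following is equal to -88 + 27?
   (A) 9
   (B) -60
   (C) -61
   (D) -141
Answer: C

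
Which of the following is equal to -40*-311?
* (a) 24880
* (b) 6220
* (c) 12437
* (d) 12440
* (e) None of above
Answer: d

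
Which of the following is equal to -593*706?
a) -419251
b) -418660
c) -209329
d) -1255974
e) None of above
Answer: e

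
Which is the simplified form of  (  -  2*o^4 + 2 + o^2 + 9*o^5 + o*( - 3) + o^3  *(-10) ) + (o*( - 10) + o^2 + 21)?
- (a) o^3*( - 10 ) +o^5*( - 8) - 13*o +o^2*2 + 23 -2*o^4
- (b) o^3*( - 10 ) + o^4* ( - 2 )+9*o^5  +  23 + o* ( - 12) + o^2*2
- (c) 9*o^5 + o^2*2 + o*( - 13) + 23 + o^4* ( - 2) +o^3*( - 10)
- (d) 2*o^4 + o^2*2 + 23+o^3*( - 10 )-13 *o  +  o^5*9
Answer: c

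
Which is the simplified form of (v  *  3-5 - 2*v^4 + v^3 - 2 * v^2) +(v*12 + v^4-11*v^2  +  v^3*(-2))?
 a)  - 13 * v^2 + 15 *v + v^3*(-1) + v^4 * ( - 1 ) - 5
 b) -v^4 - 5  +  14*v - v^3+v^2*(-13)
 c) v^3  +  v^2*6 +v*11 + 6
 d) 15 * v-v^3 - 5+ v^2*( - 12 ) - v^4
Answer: a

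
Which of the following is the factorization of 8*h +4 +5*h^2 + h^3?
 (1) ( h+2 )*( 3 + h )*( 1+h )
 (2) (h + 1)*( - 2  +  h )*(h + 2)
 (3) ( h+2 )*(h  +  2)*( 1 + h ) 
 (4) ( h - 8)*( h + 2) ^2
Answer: 3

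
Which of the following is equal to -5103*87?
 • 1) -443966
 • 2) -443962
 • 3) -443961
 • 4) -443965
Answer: 3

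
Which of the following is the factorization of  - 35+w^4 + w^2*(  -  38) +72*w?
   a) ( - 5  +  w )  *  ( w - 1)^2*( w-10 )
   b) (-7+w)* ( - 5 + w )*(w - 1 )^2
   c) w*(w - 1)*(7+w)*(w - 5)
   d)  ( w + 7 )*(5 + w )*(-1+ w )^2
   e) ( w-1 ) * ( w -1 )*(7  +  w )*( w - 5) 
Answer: e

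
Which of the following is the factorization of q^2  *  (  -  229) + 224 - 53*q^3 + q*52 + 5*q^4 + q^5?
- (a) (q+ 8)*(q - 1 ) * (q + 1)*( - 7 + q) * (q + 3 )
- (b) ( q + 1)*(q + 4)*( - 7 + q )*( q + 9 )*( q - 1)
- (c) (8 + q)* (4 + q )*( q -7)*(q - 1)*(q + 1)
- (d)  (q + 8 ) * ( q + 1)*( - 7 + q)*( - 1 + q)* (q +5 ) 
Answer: c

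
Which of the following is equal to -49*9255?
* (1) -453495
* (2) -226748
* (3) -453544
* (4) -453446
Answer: 1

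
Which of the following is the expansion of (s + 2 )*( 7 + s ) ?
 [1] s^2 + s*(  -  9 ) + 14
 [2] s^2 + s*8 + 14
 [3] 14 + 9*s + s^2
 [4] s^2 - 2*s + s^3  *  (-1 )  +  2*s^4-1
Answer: 3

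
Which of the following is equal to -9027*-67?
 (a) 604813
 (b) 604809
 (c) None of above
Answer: b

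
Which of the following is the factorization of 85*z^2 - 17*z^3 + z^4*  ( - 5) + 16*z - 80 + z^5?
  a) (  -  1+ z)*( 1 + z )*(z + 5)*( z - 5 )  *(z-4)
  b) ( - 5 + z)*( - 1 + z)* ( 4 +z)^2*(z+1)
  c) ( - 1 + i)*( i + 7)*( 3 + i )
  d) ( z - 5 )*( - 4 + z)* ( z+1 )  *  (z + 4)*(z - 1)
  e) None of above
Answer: d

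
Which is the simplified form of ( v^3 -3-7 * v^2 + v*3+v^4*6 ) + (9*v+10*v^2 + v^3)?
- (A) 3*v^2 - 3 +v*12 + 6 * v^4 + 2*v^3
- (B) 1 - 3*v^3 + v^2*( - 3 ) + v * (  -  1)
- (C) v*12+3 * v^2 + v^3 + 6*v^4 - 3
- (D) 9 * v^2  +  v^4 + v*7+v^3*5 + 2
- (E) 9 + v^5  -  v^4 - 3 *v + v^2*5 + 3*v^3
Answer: A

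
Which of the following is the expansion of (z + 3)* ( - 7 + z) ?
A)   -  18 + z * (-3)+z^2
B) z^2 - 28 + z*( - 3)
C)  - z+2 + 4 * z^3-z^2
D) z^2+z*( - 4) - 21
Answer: D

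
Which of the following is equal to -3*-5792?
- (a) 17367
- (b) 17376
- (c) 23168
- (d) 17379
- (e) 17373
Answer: b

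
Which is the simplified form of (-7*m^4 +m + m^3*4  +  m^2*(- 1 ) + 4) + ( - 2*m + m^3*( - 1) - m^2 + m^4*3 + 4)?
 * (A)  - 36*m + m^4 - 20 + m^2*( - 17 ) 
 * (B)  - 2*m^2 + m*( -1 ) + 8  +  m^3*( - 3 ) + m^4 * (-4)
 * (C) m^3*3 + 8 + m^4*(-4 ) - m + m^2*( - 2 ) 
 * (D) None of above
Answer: C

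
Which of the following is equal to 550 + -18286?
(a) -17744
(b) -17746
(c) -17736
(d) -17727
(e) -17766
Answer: c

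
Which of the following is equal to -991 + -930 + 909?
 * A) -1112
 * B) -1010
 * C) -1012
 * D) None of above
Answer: C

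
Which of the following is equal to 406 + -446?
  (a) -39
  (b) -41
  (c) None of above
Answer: c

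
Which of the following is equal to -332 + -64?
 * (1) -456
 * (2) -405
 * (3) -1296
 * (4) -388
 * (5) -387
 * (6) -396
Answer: 6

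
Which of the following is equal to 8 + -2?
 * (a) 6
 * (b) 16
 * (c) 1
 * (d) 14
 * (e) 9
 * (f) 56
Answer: a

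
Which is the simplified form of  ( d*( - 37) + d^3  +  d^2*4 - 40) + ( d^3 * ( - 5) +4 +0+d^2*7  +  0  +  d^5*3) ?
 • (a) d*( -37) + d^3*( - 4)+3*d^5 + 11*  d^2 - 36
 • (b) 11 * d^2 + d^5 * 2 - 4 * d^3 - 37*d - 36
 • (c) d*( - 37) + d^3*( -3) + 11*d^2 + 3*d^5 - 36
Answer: a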